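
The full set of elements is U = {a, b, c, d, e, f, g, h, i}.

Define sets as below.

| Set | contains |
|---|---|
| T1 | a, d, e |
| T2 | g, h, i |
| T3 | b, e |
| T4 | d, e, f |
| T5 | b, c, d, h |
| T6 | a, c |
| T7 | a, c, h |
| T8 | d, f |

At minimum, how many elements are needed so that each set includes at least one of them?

The 4 elements {a, d, e, g} hit every set.
The sets T2, T3, T6, T8 are pairwise disjoint, so any hitting set needs a separate element for each — at least 4. Hence 4 is optimal.

4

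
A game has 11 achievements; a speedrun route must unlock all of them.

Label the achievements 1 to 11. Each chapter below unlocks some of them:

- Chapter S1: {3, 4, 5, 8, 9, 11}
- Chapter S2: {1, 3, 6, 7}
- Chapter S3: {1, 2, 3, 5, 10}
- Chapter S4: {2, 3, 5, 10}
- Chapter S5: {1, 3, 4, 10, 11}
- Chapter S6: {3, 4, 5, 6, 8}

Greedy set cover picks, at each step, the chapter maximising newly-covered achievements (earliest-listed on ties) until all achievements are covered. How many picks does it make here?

Greedy: pick S1 (covers 6 new) → pick S2 (covers 3 new) → pick S3 (covers 2 new). Total picks: 3.

3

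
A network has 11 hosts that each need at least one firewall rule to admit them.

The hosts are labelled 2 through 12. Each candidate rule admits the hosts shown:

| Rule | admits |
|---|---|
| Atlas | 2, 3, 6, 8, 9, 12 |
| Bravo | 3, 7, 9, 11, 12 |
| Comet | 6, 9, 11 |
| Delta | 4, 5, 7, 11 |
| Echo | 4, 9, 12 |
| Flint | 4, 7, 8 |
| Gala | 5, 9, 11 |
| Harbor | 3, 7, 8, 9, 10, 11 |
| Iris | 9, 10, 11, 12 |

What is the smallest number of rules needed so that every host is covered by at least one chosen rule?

Atlas and Delta and Harbor together: Atlas ∪ Delta ∪ Harbor = {2, 3, 4, 5, 6, 7, 8, 9, 10, 11, 12} — every host is covered.
Only Atlas contains 2, so Atlas is forced; the remaining 5 hosts need at least 2 more rules (each remaining rule adds at most 4) — so at least 3 rules are needed, and 3 is optimal.

3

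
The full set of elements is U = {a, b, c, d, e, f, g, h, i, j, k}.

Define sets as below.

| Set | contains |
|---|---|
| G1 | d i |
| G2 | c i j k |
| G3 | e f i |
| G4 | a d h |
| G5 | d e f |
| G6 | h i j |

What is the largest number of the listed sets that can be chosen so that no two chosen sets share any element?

G3, G4 are pairwise disjoint (G3={e,f,i}; G4={a,d,h}).
Every remaining set overlaps one of these, and no 3 of the listed sets are pairwise disjoint, so 2 is the maximum.

2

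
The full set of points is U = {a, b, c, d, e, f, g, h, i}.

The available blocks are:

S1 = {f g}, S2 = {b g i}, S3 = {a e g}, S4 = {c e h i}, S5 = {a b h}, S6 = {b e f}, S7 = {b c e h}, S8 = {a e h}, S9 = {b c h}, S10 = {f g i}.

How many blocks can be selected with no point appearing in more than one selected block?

2

S1, S8 are pairwise disjoint (S1={f,g}; S8={a,e,h}).
Every remaining block overlaps one of these, and no 3 of the listed blocks are pairwise disjoint, so 2 is the maximum.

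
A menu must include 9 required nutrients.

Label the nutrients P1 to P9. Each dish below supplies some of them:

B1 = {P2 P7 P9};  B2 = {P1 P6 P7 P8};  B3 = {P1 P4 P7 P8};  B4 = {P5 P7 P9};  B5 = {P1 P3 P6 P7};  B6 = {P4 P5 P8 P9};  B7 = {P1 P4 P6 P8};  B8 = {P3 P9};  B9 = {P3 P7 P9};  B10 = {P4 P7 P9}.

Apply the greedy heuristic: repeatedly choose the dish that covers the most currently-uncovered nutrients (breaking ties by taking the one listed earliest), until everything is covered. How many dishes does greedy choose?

4

Greedy: pick B2 (covers 4 new) → pick B6 (covers 3 new) → pick B1 (covers 1 new) → pick B5 (covers 1 new). Total picks: 4.
(The true minimum cover uses only 3 dishes, so greedy is not optimal here.)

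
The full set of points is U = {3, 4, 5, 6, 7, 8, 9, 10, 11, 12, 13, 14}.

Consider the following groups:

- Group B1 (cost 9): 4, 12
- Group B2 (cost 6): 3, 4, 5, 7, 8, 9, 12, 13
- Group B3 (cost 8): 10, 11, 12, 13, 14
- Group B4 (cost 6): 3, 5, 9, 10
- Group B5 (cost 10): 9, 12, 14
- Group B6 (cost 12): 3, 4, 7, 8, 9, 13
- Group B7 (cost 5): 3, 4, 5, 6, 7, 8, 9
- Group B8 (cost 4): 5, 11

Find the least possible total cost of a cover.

13

B3, B7 together cover every point (B3 ∪ B7 = {3, 4, 5, 6, 7, 8, 9, 10, 11, 12, 13, 14}); total cost 8 + 5 = 13.
No covering selection has total cost below 13.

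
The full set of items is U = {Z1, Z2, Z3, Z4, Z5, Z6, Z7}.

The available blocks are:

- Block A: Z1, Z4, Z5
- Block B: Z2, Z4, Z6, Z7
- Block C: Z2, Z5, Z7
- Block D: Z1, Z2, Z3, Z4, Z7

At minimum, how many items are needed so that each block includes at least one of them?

Take H = {Z1, Z2}. Each listed block contains at least one of these, so H is a hitting set of size 2.
No single item lies in every block, so at least 2 are needed and 2 is optimal.

2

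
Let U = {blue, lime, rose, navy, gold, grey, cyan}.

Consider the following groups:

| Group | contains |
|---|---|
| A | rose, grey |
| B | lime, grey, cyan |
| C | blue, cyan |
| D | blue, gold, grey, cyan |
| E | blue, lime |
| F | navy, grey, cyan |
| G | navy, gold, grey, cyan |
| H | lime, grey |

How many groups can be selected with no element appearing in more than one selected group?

A, E are pairwise disjoint (A={rose,grey}; E={blue,lime}).
Every remaining group overlaps one of these, and no 3 of the listed groups are pairwise disjoint, so 2 is the maximum.

2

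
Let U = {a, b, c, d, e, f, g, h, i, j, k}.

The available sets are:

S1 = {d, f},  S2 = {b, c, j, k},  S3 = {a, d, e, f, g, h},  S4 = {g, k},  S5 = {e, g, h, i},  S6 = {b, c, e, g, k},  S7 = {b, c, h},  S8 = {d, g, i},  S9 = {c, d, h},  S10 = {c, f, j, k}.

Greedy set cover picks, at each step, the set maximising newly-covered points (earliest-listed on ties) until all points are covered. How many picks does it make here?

3

Greedy: pick S3 (covers 6 new) → pick S2 (covers 4 new) → pick S5 (covers 1 new). Total picks: 3.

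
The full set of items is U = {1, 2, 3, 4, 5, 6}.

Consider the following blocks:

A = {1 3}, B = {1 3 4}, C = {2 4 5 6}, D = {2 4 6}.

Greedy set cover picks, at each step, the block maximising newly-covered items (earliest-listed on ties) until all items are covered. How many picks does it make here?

2

Greedy: pick C (covers 4 new) → pick A (covers 2 new). Total picks: 2.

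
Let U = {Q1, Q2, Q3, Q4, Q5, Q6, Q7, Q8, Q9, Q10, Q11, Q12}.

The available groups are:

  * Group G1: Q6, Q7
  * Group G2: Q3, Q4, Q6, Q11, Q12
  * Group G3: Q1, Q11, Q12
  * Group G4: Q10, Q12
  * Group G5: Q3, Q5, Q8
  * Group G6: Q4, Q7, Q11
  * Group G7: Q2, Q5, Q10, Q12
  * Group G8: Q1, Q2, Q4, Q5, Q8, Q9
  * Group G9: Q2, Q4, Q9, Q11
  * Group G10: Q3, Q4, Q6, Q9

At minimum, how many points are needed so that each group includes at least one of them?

The 4 points {Q6, Q8, Q10, Q11} hit every group.
The groups G1, G4, G5, G9 are pairwise disjoint, so any hitting set needs a separate point for each — at least 4. Hence 4 is optimal.

4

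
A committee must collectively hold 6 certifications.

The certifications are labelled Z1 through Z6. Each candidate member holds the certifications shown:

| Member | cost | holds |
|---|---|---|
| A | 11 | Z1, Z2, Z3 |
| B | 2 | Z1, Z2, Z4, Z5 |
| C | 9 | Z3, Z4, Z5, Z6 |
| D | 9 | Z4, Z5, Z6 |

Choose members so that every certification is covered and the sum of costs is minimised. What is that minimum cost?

B, C together cover every certification (B ∪ C = {Z1, Z2, Z3, Z4, Z5, Z6}); total cost 2 + 9 = 11.
No covering selection has total cost below 11.

11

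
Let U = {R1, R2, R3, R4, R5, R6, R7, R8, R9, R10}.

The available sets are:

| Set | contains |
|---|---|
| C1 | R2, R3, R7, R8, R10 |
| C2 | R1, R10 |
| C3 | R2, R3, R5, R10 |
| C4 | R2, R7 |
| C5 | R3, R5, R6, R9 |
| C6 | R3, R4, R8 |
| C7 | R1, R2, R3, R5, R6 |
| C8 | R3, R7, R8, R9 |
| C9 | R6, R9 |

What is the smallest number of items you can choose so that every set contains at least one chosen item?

Take H = {R1, R3, R7, R9}. Each listed set contains at least one of these, so H is a hitting set of size 4.
The sets C2, C4, C6, C9 are pairwise disjoint, so any hitting set needs a separate item for each — at least 4. Hence 4 is optimal.

4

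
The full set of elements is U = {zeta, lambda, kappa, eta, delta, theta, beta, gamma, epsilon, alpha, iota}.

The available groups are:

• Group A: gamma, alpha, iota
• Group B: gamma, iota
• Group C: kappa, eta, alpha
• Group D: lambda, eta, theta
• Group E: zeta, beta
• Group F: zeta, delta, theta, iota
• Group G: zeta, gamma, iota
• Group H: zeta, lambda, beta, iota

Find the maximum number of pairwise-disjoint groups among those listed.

3

A, D, E are pairwise disjoint (A={gamma,alpha,iota}; D={lambda,eta,theta}; E={zeta,beta}).
Every remaining group overlaps one of these, and no 4 of the listed groups are pairwise disjoint, so 3 is the maximum.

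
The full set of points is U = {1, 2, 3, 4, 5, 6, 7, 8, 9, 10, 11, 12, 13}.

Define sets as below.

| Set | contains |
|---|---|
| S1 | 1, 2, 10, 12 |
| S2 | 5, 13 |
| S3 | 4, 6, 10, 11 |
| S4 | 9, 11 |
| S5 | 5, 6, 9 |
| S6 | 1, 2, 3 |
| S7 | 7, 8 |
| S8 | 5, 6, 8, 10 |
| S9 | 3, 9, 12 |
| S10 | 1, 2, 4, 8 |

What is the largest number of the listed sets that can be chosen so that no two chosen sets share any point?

4

S2, S3, S6, S7 are pairwise disjoint (S2={5,13}; S3={4,6,10,11}; S6={1,2,3}; S7={7,8}).
Every remaining set overlaps one of these, and no 5 of the listed sets are pairwise disjoint, so 4 is the maximum.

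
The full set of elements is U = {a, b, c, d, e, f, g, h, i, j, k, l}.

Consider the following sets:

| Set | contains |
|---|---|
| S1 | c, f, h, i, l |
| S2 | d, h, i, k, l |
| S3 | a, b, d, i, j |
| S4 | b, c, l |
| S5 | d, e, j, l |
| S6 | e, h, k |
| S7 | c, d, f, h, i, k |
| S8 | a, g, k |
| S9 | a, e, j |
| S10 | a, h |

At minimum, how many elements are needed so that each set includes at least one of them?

T = {a, h, l} meets every set (each contains at least one member of T), and |T| = 3.
No choice of 2 elements meets every set, so 3 is the minimum.

3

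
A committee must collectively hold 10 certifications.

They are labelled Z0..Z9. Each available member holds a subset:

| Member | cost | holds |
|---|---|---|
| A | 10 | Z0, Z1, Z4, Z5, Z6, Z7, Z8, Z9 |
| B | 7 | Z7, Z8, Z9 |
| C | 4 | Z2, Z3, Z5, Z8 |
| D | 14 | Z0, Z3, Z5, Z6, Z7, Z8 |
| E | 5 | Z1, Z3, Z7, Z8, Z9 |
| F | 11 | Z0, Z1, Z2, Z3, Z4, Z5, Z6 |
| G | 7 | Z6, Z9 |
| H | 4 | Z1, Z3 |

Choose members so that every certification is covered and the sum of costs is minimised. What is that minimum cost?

14

A, C together cover every certification (A ∪ C = {Z0, Z1, Z2, Z3, Z4, Z5, Z6, Z7, Z8, Z9}); total cost 10 + 4 = 14.
No covering selection has total cost below 14.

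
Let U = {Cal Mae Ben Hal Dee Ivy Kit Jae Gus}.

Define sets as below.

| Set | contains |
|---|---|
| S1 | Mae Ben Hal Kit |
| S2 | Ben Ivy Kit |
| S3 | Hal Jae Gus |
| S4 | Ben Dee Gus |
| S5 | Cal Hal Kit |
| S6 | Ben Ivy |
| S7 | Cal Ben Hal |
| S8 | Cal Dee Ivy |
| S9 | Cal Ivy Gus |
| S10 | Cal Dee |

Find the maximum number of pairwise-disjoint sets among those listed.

3

S3, S6, S10 are pairwise disjoint (S3={Hal,Jae,Gus}; S6={Ben,Ivy}; S10={Cal,Dee}).
Every remaining set overlaps one of these, and no 4 of the listed sets are pairwise disjoint, so 3 is the maximum.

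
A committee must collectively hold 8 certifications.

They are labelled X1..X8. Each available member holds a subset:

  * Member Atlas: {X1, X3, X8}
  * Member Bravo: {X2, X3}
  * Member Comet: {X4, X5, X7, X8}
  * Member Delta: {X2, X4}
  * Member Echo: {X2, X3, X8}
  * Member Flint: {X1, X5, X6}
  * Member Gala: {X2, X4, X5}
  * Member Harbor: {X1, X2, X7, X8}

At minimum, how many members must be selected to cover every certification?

Take {Bravo, Comet, Flint}. Their union is {X1, X2, X3, X4, X5, X6, X7, X8}, which is all 8 certifications.
Only Flint contains X6, so Flint is forced; the remaining 5 certifications need at least 2 more members (each remaining member adds at most 3) — so at least 3 members are needed, and 3 is optimal.

3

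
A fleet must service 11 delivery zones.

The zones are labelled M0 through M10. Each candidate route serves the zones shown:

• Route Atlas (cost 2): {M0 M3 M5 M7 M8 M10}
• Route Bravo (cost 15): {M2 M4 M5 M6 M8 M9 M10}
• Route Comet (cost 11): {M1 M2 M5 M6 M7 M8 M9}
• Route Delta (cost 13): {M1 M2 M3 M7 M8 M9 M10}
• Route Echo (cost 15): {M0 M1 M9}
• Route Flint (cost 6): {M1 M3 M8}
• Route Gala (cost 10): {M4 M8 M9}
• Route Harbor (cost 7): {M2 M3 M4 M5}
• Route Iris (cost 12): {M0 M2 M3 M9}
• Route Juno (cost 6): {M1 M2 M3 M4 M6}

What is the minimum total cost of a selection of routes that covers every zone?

Atlas, Gala, Juno together cover every zone (Atlas ∪ Gala ∪ Juno = {M0, M1, M2, M3, M4, M5, M6, M7, M8, M9, M10}); total cost 2 + 10 + 6 = 18.
No covering selection has total cost below 18.

18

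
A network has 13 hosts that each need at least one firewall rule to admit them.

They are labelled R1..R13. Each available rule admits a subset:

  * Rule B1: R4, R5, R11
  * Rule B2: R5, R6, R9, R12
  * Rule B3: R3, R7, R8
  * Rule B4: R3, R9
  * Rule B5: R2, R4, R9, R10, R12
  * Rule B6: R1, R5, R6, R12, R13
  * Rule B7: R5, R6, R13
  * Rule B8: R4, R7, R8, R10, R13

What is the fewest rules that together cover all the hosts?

Take {B1, B3, B5, B6}. Their union is {R1, R2, R3, R4, R5, R6, R7, R8, R9, R10, R11, R12, R13}, which is all 13 hosts.
Only B1 contains R11, so B1 is forced; the remaining 10 hosts need at least 3 more rules (each remaining rule adds at most 4) — so at least 4 rules are needed, and 4 is optimal.

4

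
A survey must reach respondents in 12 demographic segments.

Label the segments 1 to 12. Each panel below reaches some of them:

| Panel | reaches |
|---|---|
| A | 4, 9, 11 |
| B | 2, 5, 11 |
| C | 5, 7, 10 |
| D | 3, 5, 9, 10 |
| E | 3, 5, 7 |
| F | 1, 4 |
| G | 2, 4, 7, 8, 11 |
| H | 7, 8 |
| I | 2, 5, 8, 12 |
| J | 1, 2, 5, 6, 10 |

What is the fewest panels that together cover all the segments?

D and G and I and J together: D ∪ G ∪ I ∪ J = {1, 2, 3, 4, 5, 6, 7, 8, 9, 10, 11, 12} — every segment is covered.
Only I contains 12, so I is forced; the remaining 8 segments need at least 3 more panels (each remaining panel adds at most 3) — so at least 4 panels are needed, and 4 is optimal.

4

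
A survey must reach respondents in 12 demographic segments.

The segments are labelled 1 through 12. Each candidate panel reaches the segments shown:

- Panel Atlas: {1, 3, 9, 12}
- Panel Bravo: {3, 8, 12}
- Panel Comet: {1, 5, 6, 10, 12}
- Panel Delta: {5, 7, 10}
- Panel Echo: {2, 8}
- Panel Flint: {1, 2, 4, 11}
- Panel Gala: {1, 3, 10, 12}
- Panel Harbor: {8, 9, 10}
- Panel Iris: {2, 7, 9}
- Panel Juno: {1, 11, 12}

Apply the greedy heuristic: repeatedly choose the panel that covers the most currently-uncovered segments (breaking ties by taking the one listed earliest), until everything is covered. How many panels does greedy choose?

5

Greedy: pick Comet (covers 5 new) → pick Flint (covers 3 new) → pick Atlas (covers 2 new) → pick Bravo (covers 1 new) → pick Delta (covers 1 new). Total picks: 5.
(The true minimum cover uses only 4 panels, so greedy is not optimal here.)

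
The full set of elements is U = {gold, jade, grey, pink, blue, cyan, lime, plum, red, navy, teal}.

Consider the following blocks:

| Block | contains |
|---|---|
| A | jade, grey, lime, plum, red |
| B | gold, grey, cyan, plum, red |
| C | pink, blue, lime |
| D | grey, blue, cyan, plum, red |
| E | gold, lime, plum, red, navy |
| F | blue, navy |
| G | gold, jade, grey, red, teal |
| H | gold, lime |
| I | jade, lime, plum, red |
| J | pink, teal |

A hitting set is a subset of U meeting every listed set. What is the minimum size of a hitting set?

4

The 4 elements {grey, blue, lime, teal} hit every block.
No choice of 3 elements meets every block, so 4 is the minimum.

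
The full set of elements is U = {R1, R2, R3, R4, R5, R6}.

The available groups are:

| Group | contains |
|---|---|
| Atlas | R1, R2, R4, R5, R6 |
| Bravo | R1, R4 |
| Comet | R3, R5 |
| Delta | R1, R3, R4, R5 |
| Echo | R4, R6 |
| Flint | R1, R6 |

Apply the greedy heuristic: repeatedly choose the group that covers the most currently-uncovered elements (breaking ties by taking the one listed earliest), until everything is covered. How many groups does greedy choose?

2

Greedy: pick Atlas (covers 5 new) → pick Comet (covers 1 new). Total picks: 2.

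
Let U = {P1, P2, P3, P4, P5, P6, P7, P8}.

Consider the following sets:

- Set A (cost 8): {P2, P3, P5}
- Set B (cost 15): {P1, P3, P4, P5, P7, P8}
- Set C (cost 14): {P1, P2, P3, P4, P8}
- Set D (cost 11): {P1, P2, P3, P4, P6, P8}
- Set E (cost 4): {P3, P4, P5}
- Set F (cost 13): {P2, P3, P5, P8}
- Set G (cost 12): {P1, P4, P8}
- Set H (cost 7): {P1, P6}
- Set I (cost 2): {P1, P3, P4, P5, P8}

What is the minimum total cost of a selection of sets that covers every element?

26

B, D together cover every element (B ∪ D = {P1, P2, P3, P4, P5, P6, P7, P8}); total cost 15 + 11 = 26.
The greedy pick I, D, B costs 28; no covering selection beats 26.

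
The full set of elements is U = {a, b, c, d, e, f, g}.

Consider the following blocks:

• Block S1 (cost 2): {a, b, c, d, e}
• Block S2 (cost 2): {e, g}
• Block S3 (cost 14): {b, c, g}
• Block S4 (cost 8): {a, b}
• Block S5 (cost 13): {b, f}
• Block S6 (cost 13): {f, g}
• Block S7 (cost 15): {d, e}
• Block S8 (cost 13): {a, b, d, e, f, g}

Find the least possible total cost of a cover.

S1, S6 together cover every element (S1 ∪ S6 = {a, b, c, d, e, f, g}); total cost 2 + 13 = 15.
The greedy pick S1, S2, S5 costs 17; no covering selection beats 15.

15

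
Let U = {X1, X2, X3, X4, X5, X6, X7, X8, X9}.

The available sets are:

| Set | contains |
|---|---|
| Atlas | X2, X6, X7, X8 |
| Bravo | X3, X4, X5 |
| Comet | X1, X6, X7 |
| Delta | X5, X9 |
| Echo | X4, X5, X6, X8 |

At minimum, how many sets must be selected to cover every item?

4

Atlas and Bravo and Comet and Delta together: Atlas ∪ Bravo ∪ Comet ∪ Delta = {X1, X2, X3, X4, X5, X6, X7, X8, X9} — every item is covered.
No 3 of the 5 sets cover everything (all 10 combinations miss at least one item), so 4 is optimal.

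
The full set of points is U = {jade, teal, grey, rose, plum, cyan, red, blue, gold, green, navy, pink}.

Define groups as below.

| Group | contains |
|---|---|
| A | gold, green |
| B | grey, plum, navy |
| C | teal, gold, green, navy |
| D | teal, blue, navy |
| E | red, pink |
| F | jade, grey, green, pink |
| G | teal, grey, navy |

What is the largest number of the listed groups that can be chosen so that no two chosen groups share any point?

3

A, B, E are pairwise disjoint (A={gold,green}; B={grey,plum,navy}; E={red,pink}).
Every remaining group overlaps one of these, and no 4 of the listed groups are pairwise disjoint, so 3 is the maximum.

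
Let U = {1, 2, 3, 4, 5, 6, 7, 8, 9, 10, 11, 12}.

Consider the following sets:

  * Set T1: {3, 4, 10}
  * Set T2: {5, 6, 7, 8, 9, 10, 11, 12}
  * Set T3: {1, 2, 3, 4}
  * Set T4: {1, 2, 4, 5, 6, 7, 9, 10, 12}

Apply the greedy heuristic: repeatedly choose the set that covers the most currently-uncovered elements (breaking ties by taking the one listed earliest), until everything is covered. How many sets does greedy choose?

Greedy: pick T4 (covers 9 new) → pick T2 (covers 2 new) → pick T1 (covers 1 new). Total picks: 3.
(The true minimum cover uses only 2 sets, so greedy is not optimal here.)

3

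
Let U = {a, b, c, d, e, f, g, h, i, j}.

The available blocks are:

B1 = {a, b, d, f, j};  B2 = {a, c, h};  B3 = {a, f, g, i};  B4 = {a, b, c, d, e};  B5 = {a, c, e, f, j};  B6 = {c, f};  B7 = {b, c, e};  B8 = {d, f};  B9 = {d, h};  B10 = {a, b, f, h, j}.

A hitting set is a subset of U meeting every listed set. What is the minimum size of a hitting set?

3

Take T = {c, f, h}. Each listed block contains at least one of these, so T is a hitting set of size 3.
The blocks B3, B7, B9 are pairwise disjoint, so any hitting set needs a separate item for each — at least 3. Hence 3 is optimal.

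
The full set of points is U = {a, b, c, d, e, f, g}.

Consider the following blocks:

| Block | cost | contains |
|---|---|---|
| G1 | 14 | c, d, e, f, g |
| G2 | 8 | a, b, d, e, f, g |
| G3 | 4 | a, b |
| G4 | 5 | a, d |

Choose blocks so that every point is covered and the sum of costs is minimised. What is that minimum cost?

18

G1, G3 together cover every point (G1 ∪ G3 = {a, b, c, d, e, f, g}); total cost 14 + 4 = 18.
The greedy pick G2, G1 costs 22; no covering selection beats 18.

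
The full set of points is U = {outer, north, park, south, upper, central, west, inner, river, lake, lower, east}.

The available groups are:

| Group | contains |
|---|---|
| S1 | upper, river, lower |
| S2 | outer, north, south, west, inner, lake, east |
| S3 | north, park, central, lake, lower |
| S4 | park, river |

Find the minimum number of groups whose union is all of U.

S1, S2, and S3 cover everything between them: the union {outer, north, park, south, upper, central, west, inner, river, lake, lower, east} is all of U.
Only S2 contains outer, so S2 is forced; the remaining 5 points need at least 2 more groups (each remaining group adds at most 3) — so at least 3 groups are needed, and 3 is optimal.

3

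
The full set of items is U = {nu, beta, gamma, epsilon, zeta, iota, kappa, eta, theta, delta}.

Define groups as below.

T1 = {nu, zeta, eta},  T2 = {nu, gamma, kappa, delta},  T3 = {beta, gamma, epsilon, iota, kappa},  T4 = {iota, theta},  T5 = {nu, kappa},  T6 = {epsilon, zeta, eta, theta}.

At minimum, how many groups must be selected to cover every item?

T2, T3, and T6 cover everything between them: the union {nu, beta, gamma, epsilon, zeta, iota, kappa, eta, theta, delta} is all of U.
Only T3 contains beta, so T3 is forced; the remaining 5 items need at least 2 more groups (each remaining group adds at most 3) — so at least 3 groups are needed, and 3 is optimal.

3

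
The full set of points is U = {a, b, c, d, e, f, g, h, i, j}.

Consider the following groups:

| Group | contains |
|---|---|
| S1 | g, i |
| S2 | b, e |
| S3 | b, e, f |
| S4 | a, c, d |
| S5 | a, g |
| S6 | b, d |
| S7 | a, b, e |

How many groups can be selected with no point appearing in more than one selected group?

3

S1, S2, S4 are pairwise disjoint (S1={g,i}; S2={b,e}; S4={a,c,d}).
Every remaining group overlaps one of these, and no 4 of the listed groups are pairwise disjoint, so 3 is the maximum.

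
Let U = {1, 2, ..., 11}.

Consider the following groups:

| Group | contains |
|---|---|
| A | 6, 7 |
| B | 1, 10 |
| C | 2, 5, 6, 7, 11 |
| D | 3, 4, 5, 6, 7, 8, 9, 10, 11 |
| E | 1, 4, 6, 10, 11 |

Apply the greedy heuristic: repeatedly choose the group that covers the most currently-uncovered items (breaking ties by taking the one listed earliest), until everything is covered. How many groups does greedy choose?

3

Greedy: pick D (covers 9 new) → pick B (covers 1 new) → pick C (covers 1 new). Total picks: 3.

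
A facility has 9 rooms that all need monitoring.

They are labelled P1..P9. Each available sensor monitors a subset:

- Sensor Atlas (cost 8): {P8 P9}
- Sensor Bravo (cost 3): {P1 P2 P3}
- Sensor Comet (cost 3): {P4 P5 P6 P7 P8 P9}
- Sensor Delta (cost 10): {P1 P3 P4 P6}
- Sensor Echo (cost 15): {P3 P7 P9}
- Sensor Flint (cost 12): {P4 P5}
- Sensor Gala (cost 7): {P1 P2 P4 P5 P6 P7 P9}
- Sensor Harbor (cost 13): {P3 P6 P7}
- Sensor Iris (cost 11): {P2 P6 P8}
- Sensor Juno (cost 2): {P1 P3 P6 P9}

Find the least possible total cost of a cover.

Bravo, Comet together cover every room (Bravo ∪ Comet = {P1, P2, P3, P4, P5, P6, P7, P8, P9}); total cost 3 + 3 = 6.
No covering selection has total cost below 6.

6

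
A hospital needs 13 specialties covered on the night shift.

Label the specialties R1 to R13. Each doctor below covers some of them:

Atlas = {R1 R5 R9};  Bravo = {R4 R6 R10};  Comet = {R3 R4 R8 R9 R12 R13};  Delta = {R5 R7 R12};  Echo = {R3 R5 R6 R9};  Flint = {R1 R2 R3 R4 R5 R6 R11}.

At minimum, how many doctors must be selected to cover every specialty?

Bravo and Comet and Delta and Flint together: Bravo ∪ Comet ∪ Delta ∪ Flint = {R1, R2, R3, R4, R5, R6, R7, R8, R9, R10, R11, R12, R13} — every specialty is covered.
No 3 of the 6 doctors cover everything (all 20 combinations miss at least one specialty), so 4 is optimal.

4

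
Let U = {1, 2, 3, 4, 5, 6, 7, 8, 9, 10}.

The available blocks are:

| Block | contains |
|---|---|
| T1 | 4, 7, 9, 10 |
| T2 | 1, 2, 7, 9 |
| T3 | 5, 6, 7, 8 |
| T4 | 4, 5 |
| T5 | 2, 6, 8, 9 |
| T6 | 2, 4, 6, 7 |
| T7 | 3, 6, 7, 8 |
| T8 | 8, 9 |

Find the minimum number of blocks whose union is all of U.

T1 and T2 and T3 and T7 together: T1 ∪ T2 ∪ T3 ∪ T7 = {1, 2, 3, 4, 5, 6, 7, 8, 9, 10} — every item is covered.
No 3 of the 8 blocks cover everything (all 56 combinations miss at least one item), so 4 is optimal.

4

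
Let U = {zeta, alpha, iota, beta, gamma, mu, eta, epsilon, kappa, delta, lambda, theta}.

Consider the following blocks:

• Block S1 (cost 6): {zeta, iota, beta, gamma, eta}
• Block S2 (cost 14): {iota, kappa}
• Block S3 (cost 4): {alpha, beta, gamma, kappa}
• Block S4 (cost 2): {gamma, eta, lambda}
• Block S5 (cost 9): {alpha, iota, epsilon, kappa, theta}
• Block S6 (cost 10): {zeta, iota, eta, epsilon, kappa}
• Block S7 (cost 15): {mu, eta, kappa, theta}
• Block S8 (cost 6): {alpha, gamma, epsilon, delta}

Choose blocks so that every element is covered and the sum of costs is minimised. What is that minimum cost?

S1, S4, S7, S8 together cover every element (S1 ∪ S4 ∪ S7 ∪ S8 = {zeta, alpha, iota, beta, gamma, mu, eta, epsilon, kappa, delta, lambda, theta}); total cost 6 + 2 + 15 + 6 = 29.
The greedy pick S4, S3, S1, S8, S7 costs 33; no covering selection beats 29.

29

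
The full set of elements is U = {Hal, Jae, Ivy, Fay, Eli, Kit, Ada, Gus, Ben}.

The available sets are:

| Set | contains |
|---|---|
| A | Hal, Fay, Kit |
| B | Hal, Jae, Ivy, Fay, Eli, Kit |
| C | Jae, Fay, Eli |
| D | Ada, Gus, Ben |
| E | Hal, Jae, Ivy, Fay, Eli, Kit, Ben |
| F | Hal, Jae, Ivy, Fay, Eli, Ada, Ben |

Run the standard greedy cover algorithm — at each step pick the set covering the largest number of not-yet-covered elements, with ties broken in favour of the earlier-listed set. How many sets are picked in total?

Greedy: pick E (covers 7 new) → pick D (covers 2 new). Total picks: 2.

2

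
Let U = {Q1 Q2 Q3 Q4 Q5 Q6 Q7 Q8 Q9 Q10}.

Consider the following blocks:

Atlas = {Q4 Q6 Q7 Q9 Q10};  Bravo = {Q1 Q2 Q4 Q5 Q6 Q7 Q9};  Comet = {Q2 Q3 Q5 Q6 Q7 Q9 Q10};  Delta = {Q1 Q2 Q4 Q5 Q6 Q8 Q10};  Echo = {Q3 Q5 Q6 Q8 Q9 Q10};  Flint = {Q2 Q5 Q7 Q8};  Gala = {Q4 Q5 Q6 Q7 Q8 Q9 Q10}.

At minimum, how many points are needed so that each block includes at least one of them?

2

Take H = {Q4, Q5}. Each listed block contains at least one of these, so H is a hitting set of size 2.
No single point lies in every block, so at least 2 are needed and 2 is optimal.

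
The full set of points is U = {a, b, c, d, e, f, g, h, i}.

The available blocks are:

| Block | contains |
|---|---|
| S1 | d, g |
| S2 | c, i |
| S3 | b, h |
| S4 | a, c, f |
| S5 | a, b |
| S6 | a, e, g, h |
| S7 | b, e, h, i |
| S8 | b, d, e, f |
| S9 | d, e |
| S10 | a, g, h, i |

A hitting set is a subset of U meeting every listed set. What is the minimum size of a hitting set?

4

T = {a, d, h, i} meets every block (each contains at least one member of T), and |T| = 4.
No choice of 3 points meets every block, so 4 is the minimum.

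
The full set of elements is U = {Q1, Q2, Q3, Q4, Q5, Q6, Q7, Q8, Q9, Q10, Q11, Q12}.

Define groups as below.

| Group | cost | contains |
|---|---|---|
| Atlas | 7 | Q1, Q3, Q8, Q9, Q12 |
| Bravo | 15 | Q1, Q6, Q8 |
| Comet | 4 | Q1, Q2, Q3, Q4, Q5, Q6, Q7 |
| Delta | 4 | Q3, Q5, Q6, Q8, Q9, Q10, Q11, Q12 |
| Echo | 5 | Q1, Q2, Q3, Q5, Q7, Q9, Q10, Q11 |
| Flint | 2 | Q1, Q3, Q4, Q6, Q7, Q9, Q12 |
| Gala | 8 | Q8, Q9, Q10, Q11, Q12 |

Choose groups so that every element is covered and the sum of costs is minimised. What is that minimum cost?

Comet, Delta together cover every element (Comet ∪ Delta = {Q1, Q2, Q3, Q4, Q5, Q6, Q7, Q8, Q9, Q10, Q11, Q12}); total cost 4 + 4 = 8.
The greedy pick Flint, Delta, Comet costs 10; no covering selection beats 8.

8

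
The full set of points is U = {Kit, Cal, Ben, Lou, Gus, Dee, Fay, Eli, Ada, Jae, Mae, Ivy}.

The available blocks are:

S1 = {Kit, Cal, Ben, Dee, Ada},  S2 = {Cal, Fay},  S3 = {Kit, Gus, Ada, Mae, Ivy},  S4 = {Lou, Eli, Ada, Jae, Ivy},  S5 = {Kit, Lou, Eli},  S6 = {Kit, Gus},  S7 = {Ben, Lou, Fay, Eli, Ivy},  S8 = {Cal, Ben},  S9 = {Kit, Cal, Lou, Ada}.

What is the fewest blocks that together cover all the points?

4

S1 and S3 and S4 and S7 together: S1 ∪ S3 ∪ S4 ∪ S7 = {Kit, Cal, Ben, Lou, Gus, Dee, Fay, Eli, Ada, Jae, Mae, Ivy} — every point is covered.
No 3 of the 9 blocks cover everything (all 84 combinations miss at least one point), so 4 is optimal.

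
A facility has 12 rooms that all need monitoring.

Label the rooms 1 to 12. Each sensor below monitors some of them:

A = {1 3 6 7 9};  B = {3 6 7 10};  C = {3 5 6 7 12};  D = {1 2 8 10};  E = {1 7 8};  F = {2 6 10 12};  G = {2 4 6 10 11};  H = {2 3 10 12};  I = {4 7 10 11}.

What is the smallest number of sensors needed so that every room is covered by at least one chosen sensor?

A and C and D and G together: A ∪ C ∪ D ∪ G = {1, 2, 3, 4, 5, 6, 7, 8, 9, 10, 11, 12} — every room is covered.
No 3 of the 9 sensors cover everything (all 84 combinations miss at least one room), so 4 is optimal.

4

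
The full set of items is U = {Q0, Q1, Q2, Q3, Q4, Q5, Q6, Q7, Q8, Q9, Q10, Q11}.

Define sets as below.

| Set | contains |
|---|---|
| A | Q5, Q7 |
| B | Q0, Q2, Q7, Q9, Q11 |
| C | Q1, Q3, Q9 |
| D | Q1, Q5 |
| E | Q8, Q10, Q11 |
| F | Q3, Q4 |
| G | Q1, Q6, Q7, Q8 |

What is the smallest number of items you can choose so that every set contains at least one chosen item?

4

The 4 items {Q1, Q4, Q5, Q11} hit every set.
No choice of 3 items meets every set, so 4 is the minimum.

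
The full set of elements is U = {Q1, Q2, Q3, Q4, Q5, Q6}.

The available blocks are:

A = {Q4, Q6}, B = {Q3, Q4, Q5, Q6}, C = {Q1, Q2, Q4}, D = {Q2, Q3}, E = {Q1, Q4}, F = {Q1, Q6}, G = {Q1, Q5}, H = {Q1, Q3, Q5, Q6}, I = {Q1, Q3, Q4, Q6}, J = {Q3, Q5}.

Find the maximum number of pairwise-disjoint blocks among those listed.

3

A, D, G are pairwise disjoint (A={Q4,Q6}; D={Q2,Q3}; G={Q1,Q5}).
Every remaining block overlaps one of these, and no 4 of the listed blocks are pairwise disjoint, so 3 is the maximum.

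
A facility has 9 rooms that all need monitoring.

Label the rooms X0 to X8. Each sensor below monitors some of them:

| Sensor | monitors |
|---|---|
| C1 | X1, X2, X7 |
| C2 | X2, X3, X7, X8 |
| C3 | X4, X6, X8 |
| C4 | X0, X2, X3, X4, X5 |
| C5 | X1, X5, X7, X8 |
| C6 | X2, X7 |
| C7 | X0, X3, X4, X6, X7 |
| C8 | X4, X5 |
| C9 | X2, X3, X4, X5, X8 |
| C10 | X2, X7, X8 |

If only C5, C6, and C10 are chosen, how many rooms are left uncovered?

4

Union of C5, C6, C10 = {X1, X2, X5, X7, X8}.
Not covered: X0, X3, X4, X6 — 4 rooms.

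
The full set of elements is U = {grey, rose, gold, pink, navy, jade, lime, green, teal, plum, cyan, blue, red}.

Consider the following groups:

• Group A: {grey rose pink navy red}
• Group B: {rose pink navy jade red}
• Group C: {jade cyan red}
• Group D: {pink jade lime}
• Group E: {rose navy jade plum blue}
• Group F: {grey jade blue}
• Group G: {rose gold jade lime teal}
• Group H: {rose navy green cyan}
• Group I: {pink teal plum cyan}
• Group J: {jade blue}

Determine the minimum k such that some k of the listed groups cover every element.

A, E, G, and H cover everything between them: the union {grey, rose, gold, pink, navy, jade, lime, green, teal, plum, cyan, blue, red} is all of U.
Only H contains green, so H is forced; the remaining 9 elements need at least 3 more groups (each remaining group adds at most 4) — so at least 4 groups are needed, and 4 is optimal.

4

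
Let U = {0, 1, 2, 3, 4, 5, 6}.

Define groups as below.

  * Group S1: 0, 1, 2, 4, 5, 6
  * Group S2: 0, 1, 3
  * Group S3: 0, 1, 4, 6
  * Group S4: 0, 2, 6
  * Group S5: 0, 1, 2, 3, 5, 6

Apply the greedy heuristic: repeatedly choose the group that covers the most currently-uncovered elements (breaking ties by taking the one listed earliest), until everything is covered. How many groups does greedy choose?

Greedy: pick S1 (covers 6 new) → pick S2 (covers 1 new). Total picks: 2.

2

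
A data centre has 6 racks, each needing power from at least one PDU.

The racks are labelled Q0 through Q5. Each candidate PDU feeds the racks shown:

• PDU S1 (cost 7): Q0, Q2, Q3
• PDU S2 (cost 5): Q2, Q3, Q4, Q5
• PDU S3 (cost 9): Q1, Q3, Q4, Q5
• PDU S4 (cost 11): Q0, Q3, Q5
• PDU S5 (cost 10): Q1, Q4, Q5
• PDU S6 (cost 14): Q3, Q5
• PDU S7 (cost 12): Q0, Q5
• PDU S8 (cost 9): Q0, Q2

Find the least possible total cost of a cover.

16

S1, S3 together cover every rack (S1 ∪ S3 = {Q0, Q1, Q2, Q3, Q4, Q5}); total cost 7 + 9 = 16.
The greedy pick S2, S1, S3 costs 21; no covering selection beats 16.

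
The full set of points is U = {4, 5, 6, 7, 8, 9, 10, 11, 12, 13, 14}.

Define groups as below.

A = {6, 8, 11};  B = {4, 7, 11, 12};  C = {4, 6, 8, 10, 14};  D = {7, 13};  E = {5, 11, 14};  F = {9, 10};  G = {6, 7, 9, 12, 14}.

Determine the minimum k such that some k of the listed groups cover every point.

C, D, E, and G cover everything between them: the union {4, 5, 6, 7, 8, 9, 10, 11, 12, 13, 14} is all of U.
No 3 of the 7 groups cover everything (all 35 combinations miss at least one point), so 4 is optimal.

4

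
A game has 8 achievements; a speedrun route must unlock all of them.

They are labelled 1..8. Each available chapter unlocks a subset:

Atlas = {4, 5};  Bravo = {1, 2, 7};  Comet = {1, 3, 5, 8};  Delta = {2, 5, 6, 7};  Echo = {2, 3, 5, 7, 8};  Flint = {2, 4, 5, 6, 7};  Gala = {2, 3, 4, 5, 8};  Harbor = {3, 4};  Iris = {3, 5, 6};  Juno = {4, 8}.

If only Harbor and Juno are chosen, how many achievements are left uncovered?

Union of Harbor, Juno = {3, 4, 8}.
Not covered: 1, 2, 5, 6, 7 — 5 achievements.

5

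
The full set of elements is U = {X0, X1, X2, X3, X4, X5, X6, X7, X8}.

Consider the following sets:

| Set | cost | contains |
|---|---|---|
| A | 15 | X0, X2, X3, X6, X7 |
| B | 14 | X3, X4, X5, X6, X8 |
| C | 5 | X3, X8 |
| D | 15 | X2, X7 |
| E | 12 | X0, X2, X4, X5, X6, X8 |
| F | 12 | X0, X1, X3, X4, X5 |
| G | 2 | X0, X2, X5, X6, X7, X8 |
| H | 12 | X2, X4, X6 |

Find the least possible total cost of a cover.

F, G together cover every element (F ∪ G = {X0, X1, X2, X3, X4, X5, X6, X7, X8}); total cost 12 + 2 = 14.
No covering selection has total cost below 14.

14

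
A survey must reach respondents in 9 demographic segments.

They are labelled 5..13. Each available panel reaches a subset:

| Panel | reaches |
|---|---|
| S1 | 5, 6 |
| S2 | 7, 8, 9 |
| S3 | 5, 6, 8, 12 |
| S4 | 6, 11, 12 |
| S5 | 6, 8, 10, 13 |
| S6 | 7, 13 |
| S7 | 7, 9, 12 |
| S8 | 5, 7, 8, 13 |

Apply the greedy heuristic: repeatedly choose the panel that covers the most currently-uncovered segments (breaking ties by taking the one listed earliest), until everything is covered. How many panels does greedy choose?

4

Greedy: pick S3 (covers 4 new) → pick S2 (covers 2 new) → pick S5 (covers 2 new) → pick S4 (covers 1 new). Total picks: 4.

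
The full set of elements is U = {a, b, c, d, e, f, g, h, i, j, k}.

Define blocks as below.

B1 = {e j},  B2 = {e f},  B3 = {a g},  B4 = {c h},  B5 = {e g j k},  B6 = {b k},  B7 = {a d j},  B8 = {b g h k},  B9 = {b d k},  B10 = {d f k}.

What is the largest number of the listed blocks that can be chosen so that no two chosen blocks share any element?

4

B1, B3, B4, B9 are pairwise disjoint (B1={e,j}; B3={a,g}; B4={c,h}; B9={b,d,k}).
Every remaining block overlaps one of these, and no 5 of the listed blocks are pairwise disjoint, so 4 is the maximum.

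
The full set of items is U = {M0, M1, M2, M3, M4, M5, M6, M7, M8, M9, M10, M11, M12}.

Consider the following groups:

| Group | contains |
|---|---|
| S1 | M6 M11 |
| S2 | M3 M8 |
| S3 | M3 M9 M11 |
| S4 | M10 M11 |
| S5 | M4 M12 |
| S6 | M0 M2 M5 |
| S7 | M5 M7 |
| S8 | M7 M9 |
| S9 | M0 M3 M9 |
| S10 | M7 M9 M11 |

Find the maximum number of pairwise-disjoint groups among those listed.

5

S2, S4, S5, S6, S8 are pairwise disjoint (S2={M3,M8}; S4={M10,M11}; S5={M4,M12}; S6={M0,M2,M5}; S8={M7,M9}).
Every remaining group overlaps one of these, and no 6 of the listed groups are pairwise disjoint, so 5 is the maximum.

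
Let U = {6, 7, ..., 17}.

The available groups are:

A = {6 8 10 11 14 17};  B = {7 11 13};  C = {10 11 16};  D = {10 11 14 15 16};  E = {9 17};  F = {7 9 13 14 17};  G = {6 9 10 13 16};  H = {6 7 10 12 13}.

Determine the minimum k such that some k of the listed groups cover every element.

Take {A, D, G, H}. Their union is {6, 7, 8, 9, 10, 11, 12, 13, 14, 15, 16, 17}, which is all 12 elements.
No 3 of the 8 groups cover everything (all 56 combinations miss at least one element), so 4 is optimal.

4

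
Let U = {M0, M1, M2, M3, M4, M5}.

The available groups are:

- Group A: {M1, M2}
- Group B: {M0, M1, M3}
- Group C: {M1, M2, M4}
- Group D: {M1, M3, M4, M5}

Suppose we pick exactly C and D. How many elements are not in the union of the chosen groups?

Union of C, D = {M1, M2, M3, M4, M5}.
Not covered: M0 — 1 element.

1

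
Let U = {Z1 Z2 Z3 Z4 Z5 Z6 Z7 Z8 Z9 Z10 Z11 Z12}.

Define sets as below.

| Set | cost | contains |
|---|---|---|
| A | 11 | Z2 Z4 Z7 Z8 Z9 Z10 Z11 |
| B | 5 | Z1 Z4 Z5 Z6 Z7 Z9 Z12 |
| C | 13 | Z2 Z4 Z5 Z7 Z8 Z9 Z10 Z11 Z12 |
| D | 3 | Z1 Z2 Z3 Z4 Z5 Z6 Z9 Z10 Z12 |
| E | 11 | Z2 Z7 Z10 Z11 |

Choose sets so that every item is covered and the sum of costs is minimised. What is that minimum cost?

A, D together cover every item (A ∪ D = {Z1, Z2, Z3, Z4, Z5, Z6, Z7, Z8, Z9, Z10, Z11, Z12}); total cost 11 + 3 = 14.
No covering selection has total cost below 14.

14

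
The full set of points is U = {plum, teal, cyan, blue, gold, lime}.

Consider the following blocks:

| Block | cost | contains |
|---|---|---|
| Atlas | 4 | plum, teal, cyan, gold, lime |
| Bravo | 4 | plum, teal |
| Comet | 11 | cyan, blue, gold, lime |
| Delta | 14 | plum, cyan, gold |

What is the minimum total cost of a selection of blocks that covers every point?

15

Bravo, Comet together cover every point (Bravo ∪ Comet = {plum, teal, cyan, blue, gold, lime}); total cost 4 + 11 = 15.
No covering selection has total cost below 15.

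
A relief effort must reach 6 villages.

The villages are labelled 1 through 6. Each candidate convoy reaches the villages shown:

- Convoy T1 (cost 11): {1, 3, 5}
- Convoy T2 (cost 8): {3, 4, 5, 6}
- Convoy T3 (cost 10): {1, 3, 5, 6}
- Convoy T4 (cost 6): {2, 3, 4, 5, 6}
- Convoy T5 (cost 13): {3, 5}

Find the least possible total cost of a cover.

T3, T4 together cover every village (T3 ∪ T4 = {1, 2, 3, 4, 5, 6}); total cost 10 + 6 = 16.
No covering selection has total cost below 16.

16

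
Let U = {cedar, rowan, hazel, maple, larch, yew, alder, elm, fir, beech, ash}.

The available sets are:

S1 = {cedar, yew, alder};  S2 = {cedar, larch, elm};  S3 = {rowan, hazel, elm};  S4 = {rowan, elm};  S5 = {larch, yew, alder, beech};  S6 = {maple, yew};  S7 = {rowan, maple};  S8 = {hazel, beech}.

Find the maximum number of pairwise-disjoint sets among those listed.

3

S4, S6, S8 are pairwise disjoint (S4={rowan,elm}; S6={maple,yew}; S8={hazel,beech}).
Every remaining set overlaps one of these, and no 4 of the listed sets are pairwise disjoint, so 3 is the maximum.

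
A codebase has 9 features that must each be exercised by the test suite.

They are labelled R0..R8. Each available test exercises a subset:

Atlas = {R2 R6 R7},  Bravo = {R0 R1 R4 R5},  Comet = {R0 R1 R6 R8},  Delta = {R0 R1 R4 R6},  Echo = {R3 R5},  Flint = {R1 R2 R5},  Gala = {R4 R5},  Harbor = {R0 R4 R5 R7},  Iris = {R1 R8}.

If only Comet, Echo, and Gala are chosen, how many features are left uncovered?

Union of Comet, Echo, Gala = {R0, R1, R3, R4, R5, R6, R8}.
Not covered: R2, R7 — 2 features.

2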